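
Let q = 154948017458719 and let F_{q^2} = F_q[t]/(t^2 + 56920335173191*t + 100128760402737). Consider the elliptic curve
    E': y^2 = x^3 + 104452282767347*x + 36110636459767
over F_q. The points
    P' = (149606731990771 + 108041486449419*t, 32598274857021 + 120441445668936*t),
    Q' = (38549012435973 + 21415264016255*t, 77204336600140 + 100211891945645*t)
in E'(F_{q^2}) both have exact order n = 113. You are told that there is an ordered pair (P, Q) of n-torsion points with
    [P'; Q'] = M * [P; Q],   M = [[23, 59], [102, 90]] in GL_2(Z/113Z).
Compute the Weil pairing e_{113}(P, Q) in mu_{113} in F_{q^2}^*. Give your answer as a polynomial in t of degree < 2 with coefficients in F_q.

96278016480239 + 18790695395208*t

The 113-Weil pairing on E[113] over F_{154948017458719} is alternating-bilinear: e_{113}(P',Q') = e_{113}(P,Q)^det(M).
23*90 - 59*102 = -3948; reduced mod 113: det = 7, inverse 97.
Double-and-add over 1110001: 7-1 doublings, 4-1 additions; each step l_{T,T}/v_{2T} or l_{T,P'}/v at Q'+S for random S.
Miller gives e_{113}(P',Q') = 126971864232066 + 103414861539776*t in F_{154948017458719^2}.
Raise to 97: e(P,Q) = 96278016480239 + 18790695395208*t in mu_{113}.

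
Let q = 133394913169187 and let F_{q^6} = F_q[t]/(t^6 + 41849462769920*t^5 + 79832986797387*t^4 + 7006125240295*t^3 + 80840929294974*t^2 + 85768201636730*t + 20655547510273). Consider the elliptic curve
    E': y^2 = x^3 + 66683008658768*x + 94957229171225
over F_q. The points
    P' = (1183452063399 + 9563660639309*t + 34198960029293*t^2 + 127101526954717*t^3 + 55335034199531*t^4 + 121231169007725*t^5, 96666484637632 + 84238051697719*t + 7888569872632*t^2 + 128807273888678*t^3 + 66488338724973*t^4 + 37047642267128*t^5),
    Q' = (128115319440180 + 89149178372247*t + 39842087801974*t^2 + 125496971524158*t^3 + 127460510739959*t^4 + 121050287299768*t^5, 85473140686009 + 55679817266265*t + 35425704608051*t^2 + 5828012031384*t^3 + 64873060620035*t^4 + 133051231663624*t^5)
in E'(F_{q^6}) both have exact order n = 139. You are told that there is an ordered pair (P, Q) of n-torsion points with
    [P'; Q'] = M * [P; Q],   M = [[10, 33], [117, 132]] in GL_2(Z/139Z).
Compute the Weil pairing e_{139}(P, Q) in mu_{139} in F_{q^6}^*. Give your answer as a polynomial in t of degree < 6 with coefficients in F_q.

The 139-Weil pairing on E[139] over F_{133394913169187} is alternating-bilinear: e_{139}(P',Q') = e_{139}(P,Q)^det(M).
So e_{139}(P,Q) = e_{139}(P',Q')^{57}, since 100*57 = 1 mod 139.
Miller loop for e_{139} over F_{133394913169187^6}: bits of 139 = 10001011; 7 double steps + 3 add steps, l/v at each.
f_P(D_Q)/f_Q(D_P) = 118378729432085 + 102400061199607*t + 11016640517419*t^2 + 48600597507895*t^3 + 90025396292508*t^4 + 80611227615531*t^5.
Finally e_{139}(P,Q) = 79182574207578 + 103922726934631*t + 35325975047792*t^2 + 13556649729579*t^3 + 88590108031329*t^4 + 129487477386717*t^5.

79182574207578 + 103922726934631*t + 35325975047792*t^2 + 13556649729579*t^3 + 88590108031329*t^4 + 129487477386717*t^5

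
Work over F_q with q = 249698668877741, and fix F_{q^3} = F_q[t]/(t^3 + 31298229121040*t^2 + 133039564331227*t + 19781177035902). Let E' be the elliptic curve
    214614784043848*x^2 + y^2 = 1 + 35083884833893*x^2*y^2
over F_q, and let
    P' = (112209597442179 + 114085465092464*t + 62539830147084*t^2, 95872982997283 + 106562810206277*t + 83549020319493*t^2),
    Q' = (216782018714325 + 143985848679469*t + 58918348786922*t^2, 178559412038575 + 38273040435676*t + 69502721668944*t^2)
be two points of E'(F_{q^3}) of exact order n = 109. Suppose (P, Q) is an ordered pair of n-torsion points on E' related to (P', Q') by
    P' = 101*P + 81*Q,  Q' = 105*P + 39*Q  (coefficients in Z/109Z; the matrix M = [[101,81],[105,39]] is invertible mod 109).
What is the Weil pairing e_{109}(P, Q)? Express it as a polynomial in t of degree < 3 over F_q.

96301446314983 + 191896520020822*t + 35821950967558*t^2

The 109-Weil pairing on E[109] over F_{249698668877741} is alternating-bilinear: e_{109}(P',Q') = e_{109}(P,Q)^det(M).
det M = 101*39 - 81*105 = -4566 = 12 (mod 109); 12^{-1} = 100 (mod 109).
Edwards a_E,d_E -> Montgomery A=0,B=43260552344106 -> Weierstrass 2915390663650,0 via alpha=0,beta=107307392021924.
n = 109 = (1101101)_2 (7 bits, wt 5); accumulate f_{109,P'}(Q'+S)/f_{109,P'}(S) along the 6-step ladder.
f_P(D_Q)/f_Q(D_P) = 215061919851911 + 179841131849192*t + 186849034729560*t^2.
Raise to 100: e(P,Q) = 96301446314983 + 191896520020822*t + 35821950967558*t^2 in mu_{109}.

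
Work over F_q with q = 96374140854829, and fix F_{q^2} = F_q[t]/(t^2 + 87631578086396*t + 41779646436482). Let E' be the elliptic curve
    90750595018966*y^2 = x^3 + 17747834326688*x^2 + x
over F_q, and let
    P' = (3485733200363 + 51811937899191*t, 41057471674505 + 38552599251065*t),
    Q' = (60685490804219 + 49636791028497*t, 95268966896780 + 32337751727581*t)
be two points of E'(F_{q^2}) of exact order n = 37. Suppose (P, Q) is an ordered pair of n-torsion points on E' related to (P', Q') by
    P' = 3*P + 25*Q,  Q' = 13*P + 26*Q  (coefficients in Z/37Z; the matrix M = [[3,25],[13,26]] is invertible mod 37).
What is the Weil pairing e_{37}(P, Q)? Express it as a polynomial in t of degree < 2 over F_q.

Alternating bilinearity on E[37] (values in mu_{37} in F_{96374140854829^2}) gives e(P',Q') = e(P,Q)^det(M).
3*26 - 25*13 = -247; reduced mod 37: det = 12, inverse 34.
Undo Montgomery via alpha=56589679990722, beta=37612461700736: (a',b')=(0,51848579988487) over F_{96374140854829}.
6-bit Miller (100101) on E'/F_{96374140854829} with a'=0, b'=51848579988487: accumulate tangent/chord ratios at Q'+S and P'+S'.
Miller gives e_{37}(P',Q') = 38411671623727 + 16984606970115*t in F_{96374140854829^2}.
Thus e_{37}(P,Q) = 16612998031636 + 62624172765770*t.

16612998031636 + 62624172765770*t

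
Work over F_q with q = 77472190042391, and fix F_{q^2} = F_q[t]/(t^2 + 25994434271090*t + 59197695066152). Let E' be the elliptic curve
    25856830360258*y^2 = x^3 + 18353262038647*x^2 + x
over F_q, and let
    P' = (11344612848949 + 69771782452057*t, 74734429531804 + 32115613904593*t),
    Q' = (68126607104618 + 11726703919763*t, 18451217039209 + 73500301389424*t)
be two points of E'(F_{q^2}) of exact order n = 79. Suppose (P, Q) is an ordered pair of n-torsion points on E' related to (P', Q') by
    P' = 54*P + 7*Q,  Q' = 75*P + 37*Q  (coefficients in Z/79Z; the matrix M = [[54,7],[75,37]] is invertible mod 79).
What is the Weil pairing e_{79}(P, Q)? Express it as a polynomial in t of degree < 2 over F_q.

Under M = [[54,7],[75,37]] in GL_2(Z/79), e_{79}(P',Q') = e_{79}(P,Q)^(54*37-7*75 mod 79).
Inverting 51 mod 79: 31. Thus e_{79}(P,Q) = e(P',Q')^{31}.
Montgomery->Weierstrass: x_W = 18387180175024*x+17219805556033, y_W=18387180175024*y on F_{77472190042391}; lands on y^2=x^3+41440834890593*x+54638930033261.
n = 79 = (1001111)_2 (7 bits, wt 5); accumulate f_{79,P'}(Q'+S)/f_{79,P'}(S) along the 6-step ladder.
f_P(D_Q)/f_Q(D_P) = 29826633869056 + 68158424055177*t.
e_{79}(P,Q) = (29826633869056 + 68158424055177*t)^{31} = 59494992791813 + 46161200320407*t.

59494992791813 + 46161200320407*t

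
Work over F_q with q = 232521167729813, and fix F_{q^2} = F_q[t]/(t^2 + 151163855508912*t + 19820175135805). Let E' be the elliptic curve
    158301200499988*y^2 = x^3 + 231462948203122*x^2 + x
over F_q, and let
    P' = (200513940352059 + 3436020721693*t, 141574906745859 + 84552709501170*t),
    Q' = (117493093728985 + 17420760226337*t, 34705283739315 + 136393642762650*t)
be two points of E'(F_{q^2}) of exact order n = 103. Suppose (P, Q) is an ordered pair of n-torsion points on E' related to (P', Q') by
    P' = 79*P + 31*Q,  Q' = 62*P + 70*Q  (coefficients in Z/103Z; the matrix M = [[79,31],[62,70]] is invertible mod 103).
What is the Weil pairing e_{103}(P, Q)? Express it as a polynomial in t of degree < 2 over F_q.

55381396889251 + 223527893637640*t

Since e_{103}(P,P)=e_{103}(Q,Q)=1 and e_{103}(Q,P)=e_{103}(P,Q)^{-1}, expanding e_{103}(79*P + 31*Q,62*P + 70*Q) leaves e(P,Q)^det(M).
So e_{103}(P,Q) = e_{103}(P',Q')^{69}, since 3*69 = 1 mod 103.
(x,y)|->(34016777739478x+46378585858686,34016777739478y) sends E' to y^2=x^3+6729787377119*x+99791928750917.
Run Miller on y^2=x^3+6729787377119*x+99791928750917 over F_{232521167729813}: ladder 1100111 (7 bits); e = f_P(D_Q)/f_Q(D_P).
Result: e(P',Q') = 176792407765339 + 142354140845911*t.
e_{103}(P,Q) = (176792407765339 + 142354140845911*t)^{69} = 55381396889251 + 223527893637640*t.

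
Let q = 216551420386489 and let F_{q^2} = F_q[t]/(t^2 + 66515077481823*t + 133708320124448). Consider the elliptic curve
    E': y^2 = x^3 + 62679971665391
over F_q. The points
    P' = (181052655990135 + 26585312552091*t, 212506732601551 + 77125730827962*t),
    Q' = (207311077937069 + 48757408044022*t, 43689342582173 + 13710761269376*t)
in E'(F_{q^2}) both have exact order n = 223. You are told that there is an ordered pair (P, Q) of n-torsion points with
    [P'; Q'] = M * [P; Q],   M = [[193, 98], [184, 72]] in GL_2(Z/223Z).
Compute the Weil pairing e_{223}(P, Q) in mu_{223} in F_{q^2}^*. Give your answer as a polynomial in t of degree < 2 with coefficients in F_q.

e_{223} is bilinear + alternating on E[223], so e_{223}(193*P + 98*Q, 184*P + 72*Q) = e_{223}(P,Q)^(193*72-98*184).
det(M) mod 223 = 101; its inverse in (Z/223)^* is 53 (check: 101*53 mod 223 = 1).
Run Miller on y^2=x^3+62679971665391 over F_{216551420386489}: ladder 11011111 (8 bits); e = f_P(D_Q)/f_Q(D_P).
So e_{223}(P',Q') = 46998827998771 + 38823370757860*t.
Hence e(P,Q) = 77581811825992 + 122771996928584*t in F_{216551420386489^2}^*.

77581811825992 + 122771996928584*t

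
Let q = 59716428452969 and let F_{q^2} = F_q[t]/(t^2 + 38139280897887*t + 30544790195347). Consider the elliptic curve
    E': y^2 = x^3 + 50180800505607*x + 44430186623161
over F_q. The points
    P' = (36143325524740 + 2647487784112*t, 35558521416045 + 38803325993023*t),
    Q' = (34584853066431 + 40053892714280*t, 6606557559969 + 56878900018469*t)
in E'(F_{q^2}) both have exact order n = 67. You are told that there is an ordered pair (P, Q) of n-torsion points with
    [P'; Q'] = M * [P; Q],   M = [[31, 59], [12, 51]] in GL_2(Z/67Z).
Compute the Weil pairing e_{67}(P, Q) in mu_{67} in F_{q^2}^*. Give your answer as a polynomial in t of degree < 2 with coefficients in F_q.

Alternating bilinearity on E[67] (values in mu_{67} in F_{59716428452969^2}) gives e(P',Q') = e(P,Q)^det(M).
31*51 - 59*12 = 873; reduced mod 67: det = 2, inverse 34.
Run Miller on y^2=x^3+50180800505607*x+44430186623161 over F_{59716428452969}: ladder 1000011 (7 bits); e = f_P(D_Q)/f_Q(D_P).
The quotient is 12114489213914 + 39839152899735*t.
Raise to 34: e(P,Q) = 21605547818559 + 9070639959834*t in mu_{67}.

21605547818559 + 9070639959834*t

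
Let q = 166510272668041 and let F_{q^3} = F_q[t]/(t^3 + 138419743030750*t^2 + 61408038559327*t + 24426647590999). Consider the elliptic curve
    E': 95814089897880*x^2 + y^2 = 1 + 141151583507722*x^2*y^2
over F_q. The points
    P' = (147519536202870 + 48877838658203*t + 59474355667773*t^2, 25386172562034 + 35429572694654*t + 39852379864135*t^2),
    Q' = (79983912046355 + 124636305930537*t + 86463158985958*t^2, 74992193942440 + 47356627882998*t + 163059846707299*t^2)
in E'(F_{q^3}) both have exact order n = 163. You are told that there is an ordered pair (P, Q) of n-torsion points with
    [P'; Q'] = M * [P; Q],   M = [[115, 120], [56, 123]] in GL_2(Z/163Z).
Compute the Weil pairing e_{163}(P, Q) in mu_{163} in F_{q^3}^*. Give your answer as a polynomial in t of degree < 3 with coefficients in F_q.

118215280585276 + 59847557486921*t + 60460254107253*t^2

Under M = [[115,120],[56,123]] in GL_2(Z/163), e_{163}(P',Q') = e_{163}(P,Q)^(115*123-120*56 mod 163).
Inverting 90 mod 163: 96. Thus e_{163}(P,Q) = e(P',Q')^{96}.
Map (x,y)_Ed via u=(1+y)/(1-y), v=(1+y)/((1-y)x) to Montgomery A=67629912379655,B=136468750265427; then to (a',b')=(106838033504163,73753452781989).
Miller loop for e_{163} over F_{166510272668041^3}: bits of 163 = 10100011; 7 double steps + 3 add steps, l/v at each.
So e_{163}(P',Q') = 147370086806651 + 105249360314555*t + 6845179555111*t^2.
Raise to 96: e(P,Q) = 118215280585276 + 59847557486921*t + 60460254107253*t^2 in mu_{163}.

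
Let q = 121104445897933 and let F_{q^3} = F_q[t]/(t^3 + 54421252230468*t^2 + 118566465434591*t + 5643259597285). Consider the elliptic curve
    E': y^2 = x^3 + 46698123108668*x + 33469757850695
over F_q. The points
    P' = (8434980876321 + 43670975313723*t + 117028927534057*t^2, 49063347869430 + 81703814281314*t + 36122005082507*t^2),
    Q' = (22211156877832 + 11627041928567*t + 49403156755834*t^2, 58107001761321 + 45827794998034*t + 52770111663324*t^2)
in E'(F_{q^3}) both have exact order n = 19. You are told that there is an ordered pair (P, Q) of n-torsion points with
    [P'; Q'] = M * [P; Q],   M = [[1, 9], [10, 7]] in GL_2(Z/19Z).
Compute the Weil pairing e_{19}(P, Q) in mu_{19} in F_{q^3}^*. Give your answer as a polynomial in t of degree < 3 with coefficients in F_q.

1035936402847 + 10774321107063*t + 58016615134340*t^2

Alternating bilinearity on E[19] (values in mu_{19} in F_{121104445897933^3}) gives e(P',Q') = e(P,Q)^det(M).
Hence e(P,Q) = e(P',Q')^{8} where 8 = 12^{-1} mod 19.
Double-and-add over 10011: 5-1 doublings, 3-1 additions; each step l_{T,T}/v_{2T} or l_{T,P'}/v at Q'+S for random S.
f_P(D_Q)/f_Q(D_P) = 59044278415241 + 39308506020501*t + 105489646590486*t^2.
Raise to 8: e(P,Q) = 1035936402847 + 10774321107063*t + 58016615134340*t^2 in mu_{19}.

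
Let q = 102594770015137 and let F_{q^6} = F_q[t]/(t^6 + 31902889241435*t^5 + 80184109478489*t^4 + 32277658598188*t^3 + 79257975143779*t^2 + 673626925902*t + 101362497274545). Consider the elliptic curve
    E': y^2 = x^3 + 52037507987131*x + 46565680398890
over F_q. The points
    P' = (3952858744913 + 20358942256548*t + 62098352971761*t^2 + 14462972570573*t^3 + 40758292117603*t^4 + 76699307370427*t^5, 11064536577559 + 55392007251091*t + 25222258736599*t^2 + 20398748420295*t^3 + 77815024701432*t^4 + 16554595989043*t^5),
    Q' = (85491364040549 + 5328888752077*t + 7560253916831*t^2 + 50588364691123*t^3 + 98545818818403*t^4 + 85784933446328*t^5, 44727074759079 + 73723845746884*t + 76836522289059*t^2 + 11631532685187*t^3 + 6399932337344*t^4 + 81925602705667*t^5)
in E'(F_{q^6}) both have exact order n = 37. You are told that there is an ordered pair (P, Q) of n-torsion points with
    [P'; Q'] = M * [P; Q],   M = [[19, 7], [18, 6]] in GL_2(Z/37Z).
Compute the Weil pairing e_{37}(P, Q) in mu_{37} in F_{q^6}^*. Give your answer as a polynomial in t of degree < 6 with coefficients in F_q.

Under M = [[19,7],[18,6]] in GL_2(Z/37), e_{37}(P',Q') = e_{37}(P,Q)^(19*6-7*18 mod 37).
19*6 - 7*18 = -12; reduced mod 37: det = 25, inverse 3.
Run Miller on y^2=x^3+52037507987131*x+46565680398890 over F_{102594770015137}: ladder 100101 (6 bits); e = f_P(D_Q)/f_Q(D_P).
So e_{37}(P',Q') = 35087589114612 + 27356579826811*t + 48419052421457*t^2 + 22437349821155*t^3 + 93775372359359*t^4 + 92374713955959*t^5.
(35087589114612 + 27356579826811*t + 48419052421457*t^2 + 22437349821155*t^3 + 93775372359359*t^4 + 92374713955959*t^5)^{3} mod (102594770015137,f) = 32860053919517 + 6412644444458*t + 9643249882200*t^2 + 43445286372098*t^3 + 59227984565692*t^4 + 42305308960670*t^5.

32860053919517 + 6412644444458*t + 9643249882200*t^2 + 43445286372098*t^3 + 59227984565692*t^4 + 42305308960670*t^5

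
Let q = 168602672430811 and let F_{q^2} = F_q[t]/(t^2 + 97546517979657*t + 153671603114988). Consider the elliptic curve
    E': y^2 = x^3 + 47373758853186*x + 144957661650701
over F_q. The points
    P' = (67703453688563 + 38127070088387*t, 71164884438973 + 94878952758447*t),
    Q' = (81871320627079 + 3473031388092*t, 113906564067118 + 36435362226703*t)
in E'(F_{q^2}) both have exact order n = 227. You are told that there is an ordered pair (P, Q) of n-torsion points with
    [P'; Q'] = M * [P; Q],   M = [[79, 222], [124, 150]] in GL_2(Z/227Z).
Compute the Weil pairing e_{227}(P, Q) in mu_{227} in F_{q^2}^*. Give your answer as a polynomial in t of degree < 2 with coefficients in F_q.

Since e_{227}(P,P)=e_{227}(Q,Q)=1 and e_{227}(Q,P)=e_{227}(P,Q)^{-1}, expanding e_{227}(79*P + 222*Q,124*P + 150*Q) leaves e(P,Q)^det(M).
det(M) mod 227 = 212; its inverse in (Z/227)^* is 121 (check: 212*121 mod 227 = 1).
Double-and-add over 11100011: 8-1 doublings, 5-1 additions; each step l_{T,T}/v_{2T} or l_{T,P'}/v at Q'+S for random S.
So e_{227}(P',Q') = 55957279050744 + 159004959918825*t.
Thus e_{227}(P,Q) = 89715867996849 + 130491784376926*t.

89715867996849 + 130491784376926*t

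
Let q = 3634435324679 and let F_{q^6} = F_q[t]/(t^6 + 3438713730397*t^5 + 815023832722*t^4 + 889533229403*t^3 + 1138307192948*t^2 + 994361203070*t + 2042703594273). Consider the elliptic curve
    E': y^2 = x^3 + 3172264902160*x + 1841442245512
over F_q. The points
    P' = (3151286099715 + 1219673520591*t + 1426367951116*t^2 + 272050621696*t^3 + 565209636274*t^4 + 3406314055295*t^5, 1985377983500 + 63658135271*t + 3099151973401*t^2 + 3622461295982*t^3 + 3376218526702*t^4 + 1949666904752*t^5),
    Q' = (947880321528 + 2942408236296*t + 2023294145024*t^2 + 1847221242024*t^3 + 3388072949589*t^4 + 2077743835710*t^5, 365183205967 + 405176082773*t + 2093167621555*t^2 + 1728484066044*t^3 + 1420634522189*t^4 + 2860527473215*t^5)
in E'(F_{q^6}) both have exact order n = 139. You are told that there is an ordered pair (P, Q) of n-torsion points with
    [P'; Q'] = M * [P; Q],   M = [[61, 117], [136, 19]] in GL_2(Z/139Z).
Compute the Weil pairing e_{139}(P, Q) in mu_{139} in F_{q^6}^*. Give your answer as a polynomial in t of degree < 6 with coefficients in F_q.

The 139-Weil pairing on E[139] over F_{3634435324679} is alternating-bilinear: e_{139}(P',Q') = e_{139}(P,Q)^det(M).
det M = 61*19 - 117*136 = -14753 = 120 (mod 139); 120^{-1} = 117 (mod 139).
Double-and-add over 10001011: 8-1 doublings, 4-1 additions; each step l_{T,T}/v_{2T} or l_{T,P'}/v at Q'+S for random S.
Result: e(P',Q') = 879440141688 + 3492775107693*t + 648528274199*t^2 + 1683747372747*t^3 + 1769441240368*t^4 + 1778223303179*t^5.
Hence e(P,Q) = 3321426169670 + 431766022840*t + 2637326606081*t^2 + 3262225859669*t^3 + 841447568870*t^4 + 551462409271*t^5 in F_{3634435324679^6}^*.

3321426169670 + 431766022840*t + 2637326606081*t^2 + 3262225859669*t^3 + 841447568870*t^4 + 551462409271*t^5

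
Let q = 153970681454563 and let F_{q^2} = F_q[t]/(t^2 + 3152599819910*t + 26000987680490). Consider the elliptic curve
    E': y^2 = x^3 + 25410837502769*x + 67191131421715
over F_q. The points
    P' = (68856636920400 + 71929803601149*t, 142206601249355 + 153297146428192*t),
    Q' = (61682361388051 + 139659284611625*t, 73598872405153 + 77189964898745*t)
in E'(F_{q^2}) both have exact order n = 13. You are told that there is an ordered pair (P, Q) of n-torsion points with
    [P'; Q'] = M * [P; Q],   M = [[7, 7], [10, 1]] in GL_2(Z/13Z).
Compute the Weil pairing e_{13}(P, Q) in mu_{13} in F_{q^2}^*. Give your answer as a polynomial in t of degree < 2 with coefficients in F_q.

44531805668868 + 82941487927392*t

Under M = [[7,7],[10,1]] in GL_2(Z/13), e_{13}(P',Q') = e_{13}(P,Q)^(7*1-7*10 mod 13).
7*1 - 7*10 = -63; reduced mod 13: det = 2, inverse 7.
Run Miller on y^2=x^3+25410837502769*x+67191131421715 over F_{153970681454563}: ladder 1101 (4 bits); e = f_P(D_Q)/f_Q(D_P).
Miller gives e_{13}(P',Q') = 67542558873599 + 127501907857574*t in F_{153970681454563^2}.
(67542558873599 + 127501907857574*t)^{7} mod (153970681454563,f) = 44531805668868 + 82941487927392*t.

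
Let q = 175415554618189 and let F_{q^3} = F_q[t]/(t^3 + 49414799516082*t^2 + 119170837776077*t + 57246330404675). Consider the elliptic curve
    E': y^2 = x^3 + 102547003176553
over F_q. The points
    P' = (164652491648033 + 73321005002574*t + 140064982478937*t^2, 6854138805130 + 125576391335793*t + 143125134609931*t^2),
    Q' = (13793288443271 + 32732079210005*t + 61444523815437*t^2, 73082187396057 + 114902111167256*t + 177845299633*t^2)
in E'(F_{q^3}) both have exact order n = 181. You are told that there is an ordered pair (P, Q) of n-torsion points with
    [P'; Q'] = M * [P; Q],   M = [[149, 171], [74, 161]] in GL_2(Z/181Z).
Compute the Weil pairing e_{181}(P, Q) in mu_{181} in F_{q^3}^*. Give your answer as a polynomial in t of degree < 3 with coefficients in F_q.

38616796286650 + 102136398256782*t + 107071390351029*t^2

Alternating bilinearity on E[181] (values in mu_{181} in F_{175415554618189^3}) gives e(P',Q') = e(P,Q)^det(M).
149*161 - 171*74 = 11335; reduced mod 181: det = 113, inverse 173.
Miller loop for e_{181} over F_{175415554618189^3}: bits of 181 = 10110101; 7 double steps + 4 add steps, l/v at each.
Miller gives e_{181}(P',Q') = 28614974167864 + 23215065031174*t + 20656172106510*t^2 in F_{175415554618189^3}.
e_{181}(P,Q) = (28614974167864 + 23215065031174*t + 20656172106510*t^2)^{173} = 38616796286650 + 102136398256782*t + 107071390351029*t^2.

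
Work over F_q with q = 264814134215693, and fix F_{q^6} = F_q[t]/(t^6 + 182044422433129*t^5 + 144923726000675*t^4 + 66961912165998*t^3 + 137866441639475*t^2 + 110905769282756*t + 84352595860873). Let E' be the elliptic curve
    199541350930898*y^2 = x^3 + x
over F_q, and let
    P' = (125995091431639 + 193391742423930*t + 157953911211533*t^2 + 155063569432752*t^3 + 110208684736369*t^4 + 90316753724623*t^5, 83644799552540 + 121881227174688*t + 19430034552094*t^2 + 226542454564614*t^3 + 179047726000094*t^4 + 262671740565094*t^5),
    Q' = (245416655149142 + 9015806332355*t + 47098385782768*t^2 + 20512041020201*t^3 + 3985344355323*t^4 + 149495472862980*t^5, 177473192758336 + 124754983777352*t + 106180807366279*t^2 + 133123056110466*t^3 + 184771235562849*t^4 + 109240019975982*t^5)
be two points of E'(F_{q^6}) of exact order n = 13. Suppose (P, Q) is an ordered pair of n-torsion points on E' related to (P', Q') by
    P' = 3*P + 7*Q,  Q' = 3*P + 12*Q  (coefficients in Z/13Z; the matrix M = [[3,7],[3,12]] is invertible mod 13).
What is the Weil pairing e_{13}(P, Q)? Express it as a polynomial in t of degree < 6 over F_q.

69210149766542 + 47810253043783*t + 111217139392123*t^2 + 168720956672201*t^3 + 263079720377131*t^4 + 10442237482534*t^5

Under M = [[3,7],[3,12]] in GL_2(Z/13), e_{13}(P',Q') = e_{13}(P,Q)^(3*12-7*3 mod 13).
3*12 - 7*3 = 15; reduced mod 13: det = 2, inverse 7.
Set x_W=86465117653587*u, y_W=86465117653587*v; then E': y_W^2=x_W^3+66520679356406*x_W.
Double-and-add over 1101: 4-1 doublings, 3-1 additions; each step l_{T,T}/v_{2T} or l_{T,P'}/v at Q'+S for random S.
Miller gives e_{13}(P',Q') = 33542066434376 + 255759774971797*t + 130577046947839*t^2 + 48828852732378*t^3 + 77359106763028*t^4 + 173400766356373*t^5 in F_{264814134215693^6}.
Raise to 7: e(P,Q) = 69210149766542 + 47810253043783*t + 111217139392123*t^2 + 168720956672201*t^3 + 263079720377131*t^4 + 10442237482534*t^5 in mu_{13}.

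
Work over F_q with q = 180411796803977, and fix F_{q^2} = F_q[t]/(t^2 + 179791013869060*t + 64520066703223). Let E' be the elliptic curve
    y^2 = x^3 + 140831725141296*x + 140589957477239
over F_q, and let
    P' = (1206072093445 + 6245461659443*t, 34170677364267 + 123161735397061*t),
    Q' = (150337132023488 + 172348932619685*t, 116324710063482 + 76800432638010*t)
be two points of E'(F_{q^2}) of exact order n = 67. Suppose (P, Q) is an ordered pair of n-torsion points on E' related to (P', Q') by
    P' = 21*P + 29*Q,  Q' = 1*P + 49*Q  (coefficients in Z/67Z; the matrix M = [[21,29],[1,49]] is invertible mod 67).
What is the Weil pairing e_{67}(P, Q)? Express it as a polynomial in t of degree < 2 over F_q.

Since e_{67}(P,P)=e_{67}(Q,Q)=1 and e_{67}(Q,P)=e_{67}(P,Q)^{-1}, expanding e_{67}(21*P + 29*Q,1*P + 49*Q) leaves e(P,Q)^det(M).
So e_{67}(P,Q) = e_{67}(P',Q')^{40}, since 62*40 = 1 mod 67.
Miller loop for e_{67} over F_{180411796803977^2}: bits of 67 = 1000011; 6 double steps + 2 add steps, l/v at each.
So e_{67}(P',Q') = 10295010939477 + 180071676297172*t.
Hence e(P,Q) = 15982965814356 + 126823875104915*t in F_{180411796803977^2}^*.

15982965814356 + 126823875104915*t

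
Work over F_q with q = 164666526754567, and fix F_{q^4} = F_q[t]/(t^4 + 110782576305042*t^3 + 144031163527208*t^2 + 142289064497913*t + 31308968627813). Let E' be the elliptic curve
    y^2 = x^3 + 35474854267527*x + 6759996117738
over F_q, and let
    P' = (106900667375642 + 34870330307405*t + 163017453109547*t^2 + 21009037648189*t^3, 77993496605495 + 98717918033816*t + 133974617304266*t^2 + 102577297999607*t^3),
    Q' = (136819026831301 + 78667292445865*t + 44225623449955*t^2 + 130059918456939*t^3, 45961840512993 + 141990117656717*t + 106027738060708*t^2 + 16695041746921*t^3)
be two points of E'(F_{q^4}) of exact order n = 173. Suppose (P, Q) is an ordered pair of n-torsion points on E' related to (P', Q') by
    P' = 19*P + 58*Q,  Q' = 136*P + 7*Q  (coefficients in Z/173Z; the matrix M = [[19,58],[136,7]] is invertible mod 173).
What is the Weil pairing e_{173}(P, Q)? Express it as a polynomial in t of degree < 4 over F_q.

Alternating bilinearity on E[173] (values in mu_{173} in F_{164666526754567^4}) gives e(P',Q') = e(P,Q)^det(M).
So e_{173}(P,Q) = e_{173}(P',Q')^{75}, since 30*75 = 1 mod 173.
Double-and-add over 10101101: 8-1 doublings, 5-1 additions; each step l_{T,T}/v_{2T} or l_{T,P'}/v at Q'+S for random S.
Result: e(P',Q') = 97334892601736 + 124468445660548*t + 87948912480657*t^2 + 45324702845063*t^3.
Finally e_{173}(P,Q) = 7604257937197 + 85504856222409*t + 14452104909083*t^2 + 87150683402071*t^3.

7604257937197 + 85504856222409*t + 14452104909083*t^2 + 87150683402071*t^3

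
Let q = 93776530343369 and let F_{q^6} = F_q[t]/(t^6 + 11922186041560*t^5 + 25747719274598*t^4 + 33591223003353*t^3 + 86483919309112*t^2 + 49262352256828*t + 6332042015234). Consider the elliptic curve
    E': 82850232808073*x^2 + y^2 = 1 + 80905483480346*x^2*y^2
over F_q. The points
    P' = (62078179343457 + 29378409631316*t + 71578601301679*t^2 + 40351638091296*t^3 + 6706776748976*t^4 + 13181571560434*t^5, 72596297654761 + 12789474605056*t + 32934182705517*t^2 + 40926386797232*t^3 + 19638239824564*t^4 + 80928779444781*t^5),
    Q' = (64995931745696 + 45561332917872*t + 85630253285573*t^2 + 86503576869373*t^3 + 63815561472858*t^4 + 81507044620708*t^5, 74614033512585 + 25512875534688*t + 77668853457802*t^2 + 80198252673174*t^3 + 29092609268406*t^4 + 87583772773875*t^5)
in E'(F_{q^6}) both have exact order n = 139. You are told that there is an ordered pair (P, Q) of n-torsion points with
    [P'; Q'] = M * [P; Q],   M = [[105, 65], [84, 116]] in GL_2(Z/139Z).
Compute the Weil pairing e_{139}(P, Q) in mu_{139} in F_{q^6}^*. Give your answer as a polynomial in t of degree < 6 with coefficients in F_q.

1322532032731 + 58953561560796*t + 1302525022882*t^2 + 92391446179137*t^3 + 37931796352432*t^4 + 15928506068929*t^5

e_{139}(aP+bQ,cP+dQ) = e_{139}(P,Q)^(ad-bc); with (a,b,c,d)=(105,65,84,116) this gives the det-139 law.
Hence e(P,Q) = e(P',Q')^{84} where 84 = 48^{-1} mod 139.
Edwards a_E,d_E -> Montgomery A=30490122810306,B=46963433913560 -> Weierstrass 74493313241533,52259848721837 via alpha=42922041105298,beta=23930319917774.
Build f_{139,P'} and f_{139,Q'} via the 8-bit ladder of 139=10001011_2; evaluate at shifted divisors; quotient in F_{93776530343369^6}.
Result: e(P',Q') = 79770397144462 + 84267548885067*t + 50568317900195*t^2 + 85505460594941*t^3 + 63279907081959*t^4 + 42817350803288*t^5.
(79770397144462 + 84267548885067*t + 50568317900195*t^2 + 85505460594941*t^3 + 63279907081959*t^4 + 42817350803288*t^5)^{84} mod (93776530343369,f) = 1322532032731 + 58953561560796*t + 1302525022882*t^2 + 92391446179137*t^3 + 37931796352432*t^4 + 15928506068929*t^5.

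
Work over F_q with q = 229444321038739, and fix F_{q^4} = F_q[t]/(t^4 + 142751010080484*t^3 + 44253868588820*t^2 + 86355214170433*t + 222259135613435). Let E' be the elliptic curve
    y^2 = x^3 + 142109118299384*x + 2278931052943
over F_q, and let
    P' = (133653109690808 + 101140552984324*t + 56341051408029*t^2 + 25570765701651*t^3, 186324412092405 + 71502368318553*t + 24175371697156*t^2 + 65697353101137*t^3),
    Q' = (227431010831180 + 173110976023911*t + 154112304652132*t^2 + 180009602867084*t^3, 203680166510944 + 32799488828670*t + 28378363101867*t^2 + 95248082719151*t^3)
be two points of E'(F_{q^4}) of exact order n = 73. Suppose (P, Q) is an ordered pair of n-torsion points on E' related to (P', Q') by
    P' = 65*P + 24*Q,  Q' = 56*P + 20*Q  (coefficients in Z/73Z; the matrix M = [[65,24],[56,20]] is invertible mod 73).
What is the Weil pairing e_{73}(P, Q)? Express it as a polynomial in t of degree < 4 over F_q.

14000442925093 + 220384973987286*t + 17196975848135*t^2 + 6297636414488*t^3

Alternating bilinearity on E[73] (values in mu_{73} in F_{229444321038739^4}) gives e(P',Q') = e(P,Q)^det(M).
So e_{73}(P,Q) = e_{73}(P',Q')^{68}, since 29*68 = 1 mod 73.
Double-and-add over 1001001: 7-1 doublings, 3-1 additions; each step l_{T,T}/v_{2T} or l_{T,P'}/v at Q'+S for random S.
f_P(D_Q)/f_Q(D_P) = 171416543193698 + 41096202652699*t + 190719954516239*t^2 + 205822197160026*t^3.
Thus e_{73}(P,Q) = 14000442925093 + 220384973987286*t + 17196975848135*t^2 + 6297636414488*t^3.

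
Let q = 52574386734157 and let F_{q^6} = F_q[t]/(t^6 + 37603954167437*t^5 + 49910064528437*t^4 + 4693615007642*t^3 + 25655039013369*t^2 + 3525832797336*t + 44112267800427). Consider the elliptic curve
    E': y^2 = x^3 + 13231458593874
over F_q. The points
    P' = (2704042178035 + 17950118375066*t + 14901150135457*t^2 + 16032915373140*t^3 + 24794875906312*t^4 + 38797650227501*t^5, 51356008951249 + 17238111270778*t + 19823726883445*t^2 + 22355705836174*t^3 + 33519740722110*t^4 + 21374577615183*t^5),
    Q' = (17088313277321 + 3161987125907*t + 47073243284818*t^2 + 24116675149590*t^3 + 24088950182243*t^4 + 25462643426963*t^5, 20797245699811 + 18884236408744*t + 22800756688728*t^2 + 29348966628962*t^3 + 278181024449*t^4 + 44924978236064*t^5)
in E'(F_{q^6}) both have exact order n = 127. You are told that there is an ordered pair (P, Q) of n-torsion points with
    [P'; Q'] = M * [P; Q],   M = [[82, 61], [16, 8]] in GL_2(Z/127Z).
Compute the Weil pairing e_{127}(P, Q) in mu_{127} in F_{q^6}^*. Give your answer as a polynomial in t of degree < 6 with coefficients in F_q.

The 127-Weil pairing on E[127] over F_{52574386734157} is alternating-bilinear: e_{127}(P',Q') = e_{127}(P,Q)^det(M).
det(M) mod 127 = 61; its inverse in (Z/127)^* is 25 (check: 61*25 mod 127 = 1).
Double-and-add over 1111111: 7-1 doublings, 7-1 additions; each step l_{T,T}/v_{2T} or l_{T,P'}/v at Q'+S for random S.
Result: e(P',Q') = 35820111512797 + 38008889259766*t + 41421125921315*t^2 + 28142354034360*t^3 + 2703598312168*t^4 + 32316786856829*t^5.
Raise to 25: e(P,Q) = 1753303228014 + 30863100852433*t + 44322433241613*t^2 + 45369051445311*t^3 + 3999196480196*t^4 + 36426893396303*t^5 in mu_{127}.

1753303228014 + 30863100852433*t + 44322433241613*t^2 + 45369051445311*t^3 + 3999196480196*t^4 + 36426893396303*t^5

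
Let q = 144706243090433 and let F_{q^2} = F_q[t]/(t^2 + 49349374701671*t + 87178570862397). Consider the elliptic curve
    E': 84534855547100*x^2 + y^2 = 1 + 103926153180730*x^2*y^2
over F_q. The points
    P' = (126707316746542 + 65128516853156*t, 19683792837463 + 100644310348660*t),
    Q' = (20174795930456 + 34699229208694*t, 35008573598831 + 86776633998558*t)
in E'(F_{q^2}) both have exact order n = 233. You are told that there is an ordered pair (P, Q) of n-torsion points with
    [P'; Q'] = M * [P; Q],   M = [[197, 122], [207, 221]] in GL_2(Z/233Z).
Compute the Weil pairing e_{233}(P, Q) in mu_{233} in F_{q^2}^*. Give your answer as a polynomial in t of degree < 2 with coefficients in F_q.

Alternating bilinearity on E[233] (values in mu_{233} in F_{144706243090433^2}) gives e(P',Q') = e(P,Q)^det(M).
det(M) mod 233 = 109; its inverse in (Z/233)^* is 62 (check: 109*62 mod 233 = 1).
Edwards->Montgomery: u=(1+y)/(1-y), v=u/x -> 71498802508625v^2=u^3+71688800558953u^2+u; then x_W=67505297136809u+31410168121305: y^2=x^3+58274406193529*x+113430293833641.
Miller loop for e_{233} over F_{144706243090433^2}: bits of 233 = 11101001; 7 double steps + 4 add steps, l/v at each.
e_{233}(P',Q') = 99726487880307 + 17956000609226*t.
Raise to 62: e(P,Q) = 24498218683753 + 83020423799714*t in mu_{233}.

24498218683753 + 83020423799714*t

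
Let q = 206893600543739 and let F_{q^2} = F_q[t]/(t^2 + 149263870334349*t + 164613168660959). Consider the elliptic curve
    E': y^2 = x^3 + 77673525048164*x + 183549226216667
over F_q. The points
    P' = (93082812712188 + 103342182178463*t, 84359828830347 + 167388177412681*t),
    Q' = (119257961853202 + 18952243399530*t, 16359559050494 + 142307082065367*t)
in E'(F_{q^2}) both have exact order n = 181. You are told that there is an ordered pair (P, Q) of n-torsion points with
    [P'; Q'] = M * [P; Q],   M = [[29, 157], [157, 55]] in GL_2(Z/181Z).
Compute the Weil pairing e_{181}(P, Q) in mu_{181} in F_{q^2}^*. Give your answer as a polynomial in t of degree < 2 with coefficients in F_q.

e_{181} is bilinear + alternating on E[181], so e_{181}(29*P + 157*Q, 157*P + 55*Q) = e_{181}(P,Q)^(29*55-157*157).
Hence e(P,Q) = e(P',Q')^{27} where 27 = 114^{-1} mod 181.
8-bit Miller (10110101) on E'/F_{206893600543739} with a'=77673525048164, b'=183549226216667: accumulate tangent/chord ratios at Q'+S and P'+S'.
The quotient is 90875849310445 + 92737669120026*t.
Finally e_{181}(P,Q) = 83699565701733 + 10386442147832*t.

83699565701733 + 10386442147832*t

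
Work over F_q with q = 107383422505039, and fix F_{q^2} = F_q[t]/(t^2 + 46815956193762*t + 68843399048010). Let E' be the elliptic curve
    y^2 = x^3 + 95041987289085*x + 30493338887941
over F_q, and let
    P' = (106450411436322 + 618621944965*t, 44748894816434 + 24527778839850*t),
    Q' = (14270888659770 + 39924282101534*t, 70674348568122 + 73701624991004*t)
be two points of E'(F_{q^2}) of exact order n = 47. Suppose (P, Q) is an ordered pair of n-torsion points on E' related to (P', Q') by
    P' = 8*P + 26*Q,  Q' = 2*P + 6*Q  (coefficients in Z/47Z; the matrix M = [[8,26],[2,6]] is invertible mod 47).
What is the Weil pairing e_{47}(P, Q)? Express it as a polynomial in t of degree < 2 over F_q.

Under M = [[8,26],[2,6]] in GL_2(Z/47), e_{47}(P',Q') = e_{47}(P,Q)^(8*6-26*2 mod 47).
So e_{47}(P,Q) = e_{47}(P',Q')^{35}, since 43*35 = 1 mod 47.
Miller loop for e_{47} over F_{107383422505039^2}: bits of 47 = 101111; 5 double steps + 4 add steps, l/v at each.
Miller gives e_{47}(P',Q') = 97006883568147 + 98310633180702*t in F_{107383422505039^2}.
Raise to 35: e(P,Q) = 47274193629323 + 94035627846085*t in mu_{47}.

47274193629323 + 94035627846085*t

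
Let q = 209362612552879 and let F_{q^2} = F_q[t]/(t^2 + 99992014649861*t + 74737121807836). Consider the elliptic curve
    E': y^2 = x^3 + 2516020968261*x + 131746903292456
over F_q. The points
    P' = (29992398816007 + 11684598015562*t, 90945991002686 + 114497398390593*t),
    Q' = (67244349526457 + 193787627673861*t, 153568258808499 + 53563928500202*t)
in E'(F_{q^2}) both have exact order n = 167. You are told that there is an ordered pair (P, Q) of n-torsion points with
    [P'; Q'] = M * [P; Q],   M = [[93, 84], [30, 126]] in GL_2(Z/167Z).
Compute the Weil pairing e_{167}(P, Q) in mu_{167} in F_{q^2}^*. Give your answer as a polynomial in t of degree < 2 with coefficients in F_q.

139181312343610 + 120492134845637*t

Under M = [[93,84],[30,126]] in GL_2(Z/167), e_{167}(P',Q') = e_{167}(P,Q)^(93*126-84*30 mod 167).
Inverting 13 mod 167: 90. Thus e_{167}(P,Q) = e(P',Q')^{90}.
8-bit Miller (10100111) on E'/F_{209362612552879} with a'=2516020968261, b'=131746903292456: accumulate tangent/chord ratios at Q'+S and P'+S'.
So e_{167}(P',Q') = 23223921704676 + 166796538693502*t.
Raise to 90: e(P,Q) = 139181312343610 + 120492134845637*t in mu_{167}.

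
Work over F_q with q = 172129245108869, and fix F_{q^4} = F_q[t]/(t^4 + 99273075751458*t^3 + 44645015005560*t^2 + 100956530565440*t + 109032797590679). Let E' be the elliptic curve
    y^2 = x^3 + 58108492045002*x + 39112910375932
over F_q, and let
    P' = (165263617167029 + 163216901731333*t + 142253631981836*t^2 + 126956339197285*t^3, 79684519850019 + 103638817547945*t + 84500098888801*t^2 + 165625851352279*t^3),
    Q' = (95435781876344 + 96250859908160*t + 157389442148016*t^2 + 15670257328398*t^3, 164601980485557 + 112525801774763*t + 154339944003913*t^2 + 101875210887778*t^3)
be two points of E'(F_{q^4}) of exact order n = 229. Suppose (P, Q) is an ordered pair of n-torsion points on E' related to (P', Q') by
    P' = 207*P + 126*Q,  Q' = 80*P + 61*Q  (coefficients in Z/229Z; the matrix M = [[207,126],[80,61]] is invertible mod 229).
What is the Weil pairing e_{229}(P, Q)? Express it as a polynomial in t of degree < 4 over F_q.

e_{229} is bilinear + alternating on E[229], so e_{229}(207*P + 126*Q, 80*P + 61*Q) = e_{229}(P,Q)^(207*61-126*80).
So e_{229}(P,Q) = e_{229}(P',Q')^{90}, since 28*90 = 1 mod 229.
8-bit Miller (11100101) on E'/F_{172129245108869} with a'=58108492045002, b'=39112910375932: accumulate tangent/chord ratios at Q'+S and P'+S'.
So e_{229}(P',Q') = 6294336693648 + 35145273340652*t + 121386722341750*t^2 + 47202829443726*t^3.
e_{229}(P,Q) = (6294336693648 + 35145273340652*t + 121386722341750*t^2 + 47202829443726*t^3)^{90} = 88062216762148 + 58414248363196*t + 126732498395615*t^2 + 88610676503082*t^3.

88062216762148 + 58414248363196*t + 126732498395615*t^2 + 88610676503082*t^3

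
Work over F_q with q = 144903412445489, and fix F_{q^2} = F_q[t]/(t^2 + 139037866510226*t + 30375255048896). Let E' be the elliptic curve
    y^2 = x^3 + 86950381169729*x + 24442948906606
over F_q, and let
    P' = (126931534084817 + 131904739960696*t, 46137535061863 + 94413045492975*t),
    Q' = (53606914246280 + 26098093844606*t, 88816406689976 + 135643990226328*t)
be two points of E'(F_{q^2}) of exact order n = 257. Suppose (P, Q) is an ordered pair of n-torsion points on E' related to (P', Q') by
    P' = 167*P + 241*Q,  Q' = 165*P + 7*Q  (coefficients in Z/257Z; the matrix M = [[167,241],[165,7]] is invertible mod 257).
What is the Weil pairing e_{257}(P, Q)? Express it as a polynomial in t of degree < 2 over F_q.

120287208405976 + 84058436270103*t

Alternating bilinearity on E[257] (values in mu_{257} in F_{144903412445489^2}) gives e(P',Q') = e(P,Q)^det(M).
So e_{257}(P,Q) = e_{257}(P',Q')^{162}, since 211*162 = 1 mod 257.
Build f_{257,P'} and f_{257,Q'} via the 9-bit ladder of 257=100000001_2; evaluate at shifted divisors; quotient in F_{144903412445489^2}.
So e_{257}(P',Q') = 127128230141810 + 107555659304730*t.
Raise to 162: e(P,Q) = 120287208405976 + 84058436270103*t in mu_{257}.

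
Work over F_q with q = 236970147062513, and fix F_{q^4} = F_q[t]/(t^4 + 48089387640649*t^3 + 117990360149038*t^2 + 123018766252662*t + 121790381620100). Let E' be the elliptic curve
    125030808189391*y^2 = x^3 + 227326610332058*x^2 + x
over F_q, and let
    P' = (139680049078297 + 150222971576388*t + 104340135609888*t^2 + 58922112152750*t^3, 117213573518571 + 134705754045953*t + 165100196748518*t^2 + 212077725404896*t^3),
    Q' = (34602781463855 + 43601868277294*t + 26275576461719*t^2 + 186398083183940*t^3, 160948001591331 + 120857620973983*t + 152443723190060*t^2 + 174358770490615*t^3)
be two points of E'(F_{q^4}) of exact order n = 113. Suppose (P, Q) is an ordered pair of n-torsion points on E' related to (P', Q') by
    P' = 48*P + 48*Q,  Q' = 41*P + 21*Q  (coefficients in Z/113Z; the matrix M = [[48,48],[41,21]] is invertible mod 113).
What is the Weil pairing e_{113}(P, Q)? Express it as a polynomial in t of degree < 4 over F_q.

236574685988849 + 12227056794910*t + 27158273679673*t^2 + 105976569927085*t^3

Alternating bilinearity on E[113] (values in mu_{113} in F_{236970147062513^4}) gives e(P',Q') = e(P,Q)^det(M).
48*21 - 48*41 = -960; reduced mod 113: det = 57, inverse 2.
Montgomery->Weierstrass: x_W = 117521175458467*x+178765163431976, y_W=117521175458467*y on F_{236970147062513}; lands on y^2=x^3+204456551695401*x+189827596378773.
n = 113 = (1110001)_2 (7 bits, wt 4); accumulate f_{113,P'}(Q'+S)/f_{113,P'}(S) along the 6-step ladder.
Miller gives e_{113}(P',Q') = 133682883591180 + 103215684229868*t + 216823022760341*t^2 + 201800088224225*t^3 in F_{236970147062513^4}.
Thus e_{113}(P,Q) = 236574685988849 + 12227056794910*t + 27158273679673*t^2 + 105976569927085*t^3.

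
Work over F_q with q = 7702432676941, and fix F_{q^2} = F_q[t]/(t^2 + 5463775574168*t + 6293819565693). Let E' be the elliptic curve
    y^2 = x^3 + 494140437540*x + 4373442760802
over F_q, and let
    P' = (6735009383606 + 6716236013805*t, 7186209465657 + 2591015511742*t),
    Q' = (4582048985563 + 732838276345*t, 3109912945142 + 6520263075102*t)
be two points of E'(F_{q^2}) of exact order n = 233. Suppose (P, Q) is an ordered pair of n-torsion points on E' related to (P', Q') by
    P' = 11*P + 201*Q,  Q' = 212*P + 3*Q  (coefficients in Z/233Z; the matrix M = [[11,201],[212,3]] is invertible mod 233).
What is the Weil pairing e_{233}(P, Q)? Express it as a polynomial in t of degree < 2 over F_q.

6525898760952 + 706257709853*t

Alternating bilinearity on E[233] (values in mu_{233} in F_{7702432676941^2}) gives e(P',Q') = e(P,Q)^det(M).
So e_{233}(P,Q) = e_{233}(P',Q')^{167}, since 60*167 = 1 mod 233.
Build f_{233,P'} and f_{233,Q'} via the 8-bit ladder of 233=11101001_2; evaluate at shifted divisors; quotient in F_{7702432676941^2}.
Miller gives e_{233}(P',Q') = 4621502896245 + 2327348199175*t in F_{7702432676941^2}.
Finally e_{233}(P,Q) = 6525898760952 + 706257709853*t.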